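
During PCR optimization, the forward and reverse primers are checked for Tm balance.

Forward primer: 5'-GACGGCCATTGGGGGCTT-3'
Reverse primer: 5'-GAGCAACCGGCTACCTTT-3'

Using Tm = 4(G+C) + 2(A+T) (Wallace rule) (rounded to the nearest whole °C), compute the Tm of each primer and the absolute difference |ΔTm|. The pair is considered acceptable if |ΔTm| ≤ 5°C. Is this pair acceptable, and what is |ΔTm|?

Forward: A=2 T=4 G=8 C=4 → Tm = 2·6 + 4·12 = 60°C.
Reverse: A=4 T=4 G=4 C=6 → Tm = 2·8 + 4·10 = 56°C.
|ΔTm| = |60 − 56| = 4°C, ≤ 5°C.

|ΔTm| = 4°C; the pair is acceptable.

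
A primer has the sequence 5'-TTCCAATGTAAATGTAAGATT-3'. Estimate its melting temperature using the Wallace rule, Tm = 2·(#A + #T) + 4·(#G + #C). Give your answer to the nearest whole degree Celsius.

Base counts: A=8, T=8, G=3, C=2 (length 21).
Tm = 2·(8+8) + 4·(3+2) = 2·16 + 4·5 = 32 + 20 = 52°C.

52°C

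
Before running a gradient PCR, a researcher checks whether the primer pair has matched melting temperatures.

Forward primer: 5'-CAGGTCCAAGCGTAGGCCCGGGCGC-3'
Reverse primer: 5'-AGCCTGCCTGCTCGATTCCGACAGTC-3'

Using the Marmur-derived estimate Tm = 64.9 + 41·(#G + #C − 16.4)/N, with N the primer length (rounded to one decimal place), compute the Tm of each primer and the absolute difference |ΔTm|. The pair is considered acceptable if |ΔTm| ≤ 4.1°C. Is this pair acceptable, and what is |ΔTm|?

Forward: G+C = 19, N = 25 → Tm = 64.9 + 41·(19 − 16.4)/25 = 69.2°C.
Reverse: G+C = 16, N = 26 → Tm = 64.9 + 41·(16 − 16.4)/26 = 64.3°C.
|ΔTm| = |69.2 − 64.3| = 4.9°C, > 4.1°C.

|ΔTm| = 4.9°C; the pair is not acceptable.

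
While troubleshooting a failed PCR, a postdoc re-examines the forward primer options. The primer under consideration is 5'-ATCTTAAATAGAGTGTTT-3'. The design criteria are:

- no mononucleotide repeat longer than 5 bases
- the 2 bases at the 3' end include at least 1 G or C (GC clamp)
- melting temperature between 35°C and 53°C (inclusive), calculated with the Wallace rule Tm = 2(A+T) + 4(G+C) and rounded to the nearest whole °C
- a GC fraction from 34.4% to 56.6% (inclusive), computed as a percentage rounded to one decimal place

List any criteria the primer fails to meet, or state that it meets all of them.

Fails: GC clamp, GC content.

Base counts: A=6, T=8, G=3, C=1 (length 18).
homopolymer run: longest run = 3 ✓
GC clamp: 3' end TT has 0 G/C, need ≥1 ✗
Tm: Tm = 2·14 + 4·4 = 44°C ✓
GC content: GC 4/18 = 22.2%, outside 34.4–56.6% ✗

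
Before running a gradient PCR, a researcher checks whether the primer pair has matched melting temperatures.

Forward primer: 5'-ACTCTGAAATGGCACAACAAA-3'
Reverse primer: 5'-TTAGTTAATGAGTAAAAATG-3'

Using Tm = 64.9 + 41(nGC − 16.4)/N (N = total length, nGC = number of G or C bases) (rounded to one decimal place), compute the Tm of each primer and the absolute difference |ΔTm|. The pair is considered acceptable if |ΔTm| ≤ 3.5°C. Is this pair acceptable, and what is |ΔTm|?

Forward: G+C = 8, N = 21 → Tm = 64.9 + 41·(8 − 16.4)/21 = 48.5°C.
Reverse: G+C = 4, N = 20 → Tm = 64.9 + 41·(4 − 16.4)/20 = 39.5°C.
|ΔTm| = |48.5 − 39.5| = 9.0°C, > 3.5°C.

|ΔTm| = 9.0°C; the pair is not acceptable.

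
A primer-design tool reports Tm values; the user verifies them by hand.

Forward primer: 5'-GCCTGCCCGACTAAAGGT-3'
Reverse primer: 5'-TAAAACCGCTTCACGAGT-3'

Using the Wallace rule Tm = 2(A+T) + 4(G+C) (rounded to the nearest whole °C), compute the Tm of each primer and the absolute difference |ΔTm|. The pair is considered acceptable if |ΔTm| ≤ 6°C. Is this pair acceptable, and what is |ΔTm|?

|ΔTm| = 6°C; the pair is acceptable.

Forward: A=4 T=3 G=5 C=6 → Tm = 2·7 + 4·11 = 58°C.
Reverse: A=6 T=4 G=3 C=5 → Tm = 2·10 + 4·8 = 52°C.
|ΔTm| = |58 − 52| = 6°C, ≤ 6°C.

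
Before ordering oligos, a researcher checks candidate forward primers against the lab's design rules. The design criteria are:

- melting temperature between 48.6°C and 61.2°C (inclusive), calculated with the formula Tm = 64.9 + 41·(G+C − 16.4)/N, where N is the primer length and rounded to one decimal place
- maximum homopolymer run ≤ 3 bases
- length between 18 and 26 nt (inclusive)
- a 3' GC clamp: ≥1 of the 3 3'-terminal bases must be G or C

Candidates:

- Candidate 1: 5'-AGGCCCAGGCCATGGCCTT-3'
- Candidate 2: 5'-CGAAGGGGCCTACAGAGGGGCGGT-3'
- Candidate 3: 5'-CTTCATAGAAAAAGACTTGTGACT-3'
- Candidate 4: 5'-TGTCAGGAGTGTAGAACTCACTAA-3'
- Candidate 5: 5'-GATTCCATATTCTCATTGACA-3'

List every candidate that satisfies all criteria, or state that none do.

Candidate 1 (19 nt, A=3 T=3 G=6 C=7): Tm = 64.9 + 41·(13 − 16.4)/19 = 57.6°C ✓; longest run = 3 ✓; length 19 ✓; 3' end CTT has 1 G/C ✓ — passes.
Candidate 2 (24 nt, A=5 T=2 G=12 C=5): Tm = 64.9 + 41·(17 − 16.4)/24 = 65.9°C, outside 48.6–61.2°C ✗; longest run = 4, exceeds 3 ✗; length 24 ✓; 3' end GGT has 2 G/C ✓ — fails.
Candidate 3 (24 nt, A=9 T=7 G=4 C=4): Tm = 64.9 + 41·(8 − 16.4)/24 = 50.6°C ✓; longest run = 5, exceeds 3 ✗; length 24 ✓; 3' end ACT has 1 G/C ✓ — fails.
Candidate 4 (24 nt, A=8 T=6 G=6 C=4): Tm = 64.9 + 41·(10 − 16.4)/24 = 54.0°C ✓; longest run = 2 ✓; length 24 ✓; 3' end TAA has 0 G/C, need ≥1 ✗ — fails.
Candidate 5 (21 nt, A=6 T=8 G=2 C=5): Tm = 64.9 + 41·(7 − 16.4)/21 = 46.5°C, outside 48.6–61.2°C ✗; longest run = 2 ✓; length 21 ✓; 3' end ACA has 1 G/C ✓ — fails.

Candidate 1 only.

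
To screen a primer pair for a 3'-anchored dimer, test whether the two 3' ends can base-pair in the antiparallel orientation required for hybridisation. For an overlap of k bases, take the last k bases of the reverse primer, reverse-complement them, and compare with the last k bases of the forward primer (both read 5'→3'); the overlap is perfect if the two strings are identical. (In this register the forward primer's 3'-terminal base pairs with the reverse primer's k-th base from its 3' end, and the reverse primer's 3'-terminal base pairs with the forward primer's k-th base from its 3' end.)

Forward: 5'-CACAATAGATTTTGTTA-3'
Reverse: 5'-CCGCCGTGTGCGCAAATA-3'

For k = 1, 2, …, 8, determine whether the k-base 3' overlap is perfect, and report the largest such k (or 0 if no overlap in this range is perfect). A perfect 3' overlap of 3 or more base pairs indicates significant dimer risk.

Last 8 bases (5'→3') — forward …TTTTGTTA, reverse …CGCAAATA.
Reverse complement of the reverse primer's last 8 bases: TATTTGCG; its first k bases are the reverse complement of the reverse primer's last k bases, so a perfect k-base overlap needs the forward primer's last k bases to equal them.
Comparing (forward last k vs required): k=1: A vs T ✗; k=2: TA vs TA ✓; k=3: TTA vs TAT ✗; k=4: GTTA vs TATT ✗; k=5: TGTTA vs TATTT ✗; k=6: TTGTTA vs TATTTG ✗; k=7: TTTGTTA vs TATTTGC ✗; k=8: TTTTGTTA vs TATTTGCG ✗.
Only k = 2 is perfect, so the longest perfect 3' overlap is 2.

Longest perfect overlap: 2 complementary base pairs; below the dimer-risk threshold (threshold 3).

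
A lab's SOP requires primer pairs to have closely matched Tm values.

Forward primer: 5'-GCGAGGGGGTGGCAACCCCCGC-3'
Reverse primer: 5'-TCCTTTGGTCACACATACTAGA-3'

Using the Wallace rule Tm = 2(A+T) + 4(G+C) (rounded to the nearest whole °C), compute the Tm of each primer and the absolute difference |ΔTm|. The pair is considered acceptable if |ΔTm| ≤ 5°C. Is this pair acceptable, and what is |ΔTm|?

|ΔTm| = 18°C; the pair is not acceptable.

Forward: A=3 T=1 G=10 C=8 → Tm = 2·4 + 4·18 = 80°C.
Reverse: A=6 T=7 G=3 C=6 → Tm = 2·13 + 4·9 = 62°C.
|ΔTm| = |80 − 62| = 18°C, > 5°C.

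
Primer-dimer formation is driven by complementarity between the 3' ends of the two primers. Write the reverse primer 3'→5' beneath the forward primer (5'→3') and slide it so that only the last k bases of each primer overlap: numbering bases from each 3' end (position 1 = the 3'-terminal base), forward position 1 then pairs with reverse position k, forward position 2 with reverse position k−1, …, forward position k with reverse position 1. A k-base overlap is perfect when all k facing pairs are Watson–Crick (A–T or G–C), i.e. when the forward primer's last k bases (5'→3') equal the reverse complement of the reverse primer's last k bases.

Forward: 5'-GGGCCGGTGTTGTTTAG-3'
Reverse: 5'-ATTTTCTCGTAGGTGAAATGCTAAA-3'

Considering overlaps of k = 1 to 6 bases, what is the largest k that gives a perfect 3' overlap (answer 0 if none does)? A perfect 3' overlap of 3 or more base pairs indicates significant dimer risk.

Last 6 bases (5'→3') — forward …GTTTAG, reverse …GCTAAA.
Reverse complement of the reverse primer's last 6 bases: TTTAGC; its first k bases are the reverse complement of the reverse primer's last k bases, so a perfect k-base overlap needs the forward primer's last k bases to equal them.
Comparing (forward last k vs required): k=1: G vs T ✗; k=2: AG vs TT ✗; k=3: TAG vs TTT ✗; k=4: TTAG vs TTTA ✗; k=5: TTTAG vs TTTAG ✓; k=6: GTTTAG vs TTTAGC ✗.
Only k = 5 is perfect, so the longest perfect 3' overlap is 5.

Longest perfect overlap: 5 complementary base pairs; significant dimer risk (threshold 3).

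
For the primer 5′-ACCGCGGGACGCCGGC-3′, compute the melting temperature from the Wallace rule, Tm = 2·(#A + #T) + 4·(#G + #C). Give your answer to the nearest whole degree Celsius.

60°C

Base counts: A=2, T=0, G=7, C=7 (length 16).
Tm = 2·(2+0) + 4·(7+7) = 2·2 + 4·14 = 4 + 56 = 60°C.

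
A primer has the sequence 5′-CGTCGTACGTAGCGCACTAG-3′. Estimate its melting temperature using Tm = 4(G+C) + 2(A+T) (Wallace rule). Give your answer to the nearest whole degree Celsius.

Base counts: A=4, T=4, G=6, C=6 (length 20).
Tm = 2·(4+4) + 4·(6+6) = 2·8 + 4·12 = 16 + 48 = 64°C.

64°C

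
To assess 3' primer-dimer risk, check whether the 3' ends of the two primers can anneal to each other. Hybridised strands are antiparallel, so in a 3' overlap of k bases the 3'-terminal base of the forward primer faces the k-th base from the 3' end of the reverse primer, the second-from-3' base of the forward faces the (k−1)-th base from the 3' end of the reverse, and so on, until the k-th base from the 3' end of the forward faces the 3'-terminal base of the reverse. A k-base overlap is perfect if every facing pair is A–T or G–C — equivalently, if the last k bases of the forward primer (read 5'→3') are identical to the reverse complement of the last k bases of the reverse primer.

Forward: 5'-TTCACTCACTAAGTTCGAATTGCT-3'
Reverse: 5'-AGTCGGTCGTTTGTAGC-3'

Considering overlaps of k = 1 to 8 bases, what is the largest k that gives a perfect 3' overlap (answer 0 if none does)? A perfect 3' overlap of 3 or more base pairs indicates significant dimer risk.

Longest perfect overlap: 3 complementary base pairs; significant dimer risk (threshold 3).

Last 8 bases (5'→3') — forward …GAATTGCT, reverse …TTTGTAGC.
Reverse complement of the reverse primer's last 8 bases: GCTACAAA; its first k bases are the reverse complement of the reverse primer's last k bases, so a perfect k-base overlap needs the forward primer's last k bases to equal them.
Comparing (forward last k vs required): k=1: T vs G ✗; k=2: CT vs GC ✗; k=3: GCT vs GCT ✓; k=4: TGCT vs GCTA ✗; k=5: TTGCT vs GCTAC ✗; k=6: ATTGCT vs GCTACA ✗; k=7: AATTGCT vs GCTACAA ✗; k=8: GAATTGCT vs GCTACAAA ✗.
Only k = 3 is perfect, so the longest perfect 3' overlap is 3.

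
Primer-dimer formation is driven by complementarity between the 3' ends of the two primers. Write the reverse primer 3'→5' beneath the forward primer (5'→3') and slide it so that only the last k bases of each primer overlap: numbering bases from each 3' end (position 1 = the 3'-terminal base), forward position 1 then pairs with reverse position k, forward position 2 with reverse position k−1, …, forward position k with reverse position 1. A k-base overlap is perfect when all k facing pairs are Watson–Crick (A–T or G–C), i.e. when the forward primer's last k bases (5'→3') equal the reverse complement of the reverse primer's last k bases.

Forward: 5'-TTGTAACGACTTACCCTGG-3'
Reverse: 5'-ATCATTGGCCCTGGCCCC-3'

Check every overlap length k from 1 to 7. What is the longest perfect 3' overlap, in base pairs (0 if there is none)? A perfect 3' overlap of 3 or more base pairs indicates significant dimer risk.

Longest perfect overlap: 2 complementary base pairs; below the dimer-risk threshold (threshold 3).

Last 7 bases (5'→3') — forward …ACCCTGG, reverse …TGGCCCC.
Reverse complement of the reverse primer's last 7 bases: GGGGCCA; its first k bases are the reverse complement of the reverse primer's last k bases, so a perfect k-base overlap needs the forward primer's last k bases to equal them.
Comparing (forward last k vs required): k=1: G vs G ✓; k=2: GG vs GG ✓; k=3: TGG vs GGG ✗; k=4: CTGG vs GGGG ✗; k=5: CCTGG vs GGGGC ✗; k=6: CCCTGG vs GGGGCC ✗; k=7: ACCCTGG vs GGGGCCA ✗.
Perfect overlaps at k = 1, 2; the largest is 2.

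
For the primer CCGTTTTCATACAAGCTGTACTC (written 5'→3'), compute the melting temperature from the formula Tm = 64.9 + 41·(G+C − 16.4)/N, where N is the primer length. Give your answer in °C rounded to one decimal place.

53.5°C

Base counts: A=5, T=8, G=3, C=7; G+C = 10, N = 23.
Tm = 64.9 + 41·(10 − 16.4)/23 = 64.9 + -262.40/23 = 53.5°C.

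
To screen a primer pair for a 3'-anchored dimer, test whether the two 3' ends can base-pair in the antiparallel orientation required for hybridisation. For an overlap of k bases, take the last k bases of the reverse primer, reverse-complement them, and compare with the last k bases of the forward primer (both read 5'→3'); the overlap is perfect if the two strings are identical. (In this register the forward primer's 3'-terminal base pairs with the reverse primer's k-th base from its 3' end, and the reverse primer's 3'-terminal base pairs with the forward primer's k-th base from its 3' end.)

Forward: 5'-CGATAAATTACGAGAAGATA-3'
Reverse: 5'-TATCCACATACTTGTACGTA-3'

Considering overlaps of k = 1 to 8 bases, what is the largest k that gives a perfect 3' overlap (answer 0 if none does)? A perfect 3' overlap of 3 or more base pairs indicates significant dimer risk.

Longest perfect overlap: 2 complementary base pairs; below the dimer-risk threshold (threshold 3).

Last 8 bases (5'→3') — forward …AGAAGATA, reverse …TGTACGTA.
Reverse complement of the reverse primer's last 8 bases: TACGTACA; its first k bases are the reverse complement of the reverse primer's last k bases, so a perfect k-base overlap needs the forward primer's last k bases to equal them.
Comparing (forward last k vs required): k=1: A vs T ✗; k=2: TA vs TA ✓; k=3: ATA vs TAC ✗; k=4: GATA vs TACG ✗; k=5: AGATA vs TACGT ✗; k=6: AAGATA vs TACGTA ✗; k=7: GAAGATA vs TACGTAC ✗; k=8: AGAAGATA vs TACGTACA ✗.
Only k = 2 is perfect, so the longest perfect 3' overlap is 2.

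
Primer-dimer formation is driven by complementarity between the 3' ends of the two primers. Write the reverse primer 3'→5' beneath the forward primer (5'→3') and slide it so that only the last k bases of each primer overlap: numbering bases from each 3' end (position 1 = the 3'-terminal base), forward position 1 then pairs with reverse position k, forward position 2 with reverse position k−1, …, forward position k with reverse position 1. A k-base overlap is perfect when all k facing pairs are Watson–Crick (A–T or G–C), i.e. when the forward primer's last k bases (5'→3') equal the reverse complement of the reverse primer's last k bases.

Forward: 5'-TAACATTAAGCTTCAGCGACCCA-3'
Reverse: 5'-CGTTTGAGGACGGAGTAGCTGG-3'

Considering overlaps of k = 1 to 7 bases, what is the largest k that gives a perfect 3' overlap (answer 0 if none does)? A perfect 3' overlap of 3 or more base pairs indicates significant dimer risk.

Last 7 bases (5'→3') — forward …CGACCCA, reverse …TAGCTGG.
Reverse complement of the reverse primer's last 7 bases: CCAGCTA; its first k bases are the reverse complement of the reverse primer's last k bases, so a perfect k-base overlap needs the forward primer's last k bases to equal them.
Comparing (forward last k vs required): k=1: A vs C ✗; k=2: CA vs CC ✗; k=3: CCA vs CCA ✓; k=4: CCCA vs CCAG ✗; k=5: ACCCA vs CCAGC ✗; k=6: GACCCA vs CCAGCT ✗; k=7: CGACCCA vs CCAGCTA ✗.
Only k = 3 is perfect, so the longest perfect 3' overlap is 3.

Longest perfect overlap: 3 complementary base pairs; significant dimer risk (threshold 3).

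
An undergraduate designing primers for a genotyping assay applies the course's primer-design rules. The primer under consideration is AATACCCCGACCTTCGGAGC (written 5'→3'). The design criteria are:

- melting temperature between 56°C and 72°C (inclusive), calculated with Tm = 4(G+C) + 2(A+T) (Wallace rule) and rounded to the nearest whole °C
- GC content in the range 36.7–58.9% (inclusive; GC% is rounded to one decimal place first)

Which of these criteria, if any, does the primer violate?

Base counts: A=5, T=3, G=4, C=8 (length 20).
Tm: Tm = 2·8 + 4·12 = 64°C ✓
GC content: GC 12/20 = 60.0%, outside 36.7–58.9% ✗

Fails: GC content.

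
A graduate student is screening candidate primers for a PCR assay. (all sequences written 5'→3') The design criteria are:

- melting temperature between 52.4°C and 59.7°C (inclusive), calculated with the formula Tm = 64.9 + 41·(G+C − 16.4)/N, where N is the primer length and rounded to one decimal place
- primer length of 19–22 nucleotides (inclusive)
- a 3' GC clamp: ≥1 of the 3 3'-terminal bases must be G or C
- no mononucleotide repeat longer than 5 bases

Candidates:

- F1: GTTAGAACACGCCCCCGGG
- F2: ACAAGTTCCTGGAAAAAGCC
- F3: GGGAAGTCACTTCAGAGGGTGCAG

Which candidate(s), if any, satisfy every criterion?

F1 (19 nt, A=4 T=2 G=6 C=7): Tm = 64.9 + 41·(13 − 16.4)/19 = 57.6°C ✓; length 19 ✓; 3' end GGG has 3 G/C ✓; longest run = 5 ✓ — passes.
F2 (20 nt, A=8 T=3 G=4 C=5): Tm = 64.9 + 41·(9 − 16.4)/20 = 49.7°C, outside 52.4–59.7°C ✗; length 20 ✓; 3' end GCC has 3 G/C ✓; longest run = 5 ✓ — fails.
F3 (24 nt, A=6 T=4 G=10 C=4): Tm = 64.9 + 41·(14 − 16.4)/24 = 60.8°C, outside 52.4–59.7°C ✗; length 24, outside 19–22 ✗; 3' end CAG has 2 G/C ✓; longest run = 3 ✓ — fails.

F1 only.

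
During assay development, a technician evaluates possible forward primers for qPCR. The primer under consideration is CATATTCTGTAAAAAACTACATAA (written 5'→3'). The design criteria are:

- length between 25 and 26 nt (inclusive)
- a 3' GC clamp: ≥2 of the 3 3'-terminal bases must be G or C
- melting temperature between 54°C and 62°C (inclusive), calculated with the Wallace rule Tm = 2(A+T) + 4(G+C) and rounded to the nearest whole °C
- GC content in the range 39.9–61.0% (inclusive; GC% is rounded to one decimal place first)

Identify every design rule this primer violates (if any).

Fails: length, GC clamp, GC content.

Base counts: A=12, T=7, G=1, C=4 (length 24).
length: length 24, outside 25–26 ✗
GC clamp: 3' end TAA has 0 G/C, need ≥2 ✗
Tm: Tm = 2·19 + 4·5 = 58°C ✓
GC content: GC 5/24 = 20.8%, outside 39.9–61.0% ✗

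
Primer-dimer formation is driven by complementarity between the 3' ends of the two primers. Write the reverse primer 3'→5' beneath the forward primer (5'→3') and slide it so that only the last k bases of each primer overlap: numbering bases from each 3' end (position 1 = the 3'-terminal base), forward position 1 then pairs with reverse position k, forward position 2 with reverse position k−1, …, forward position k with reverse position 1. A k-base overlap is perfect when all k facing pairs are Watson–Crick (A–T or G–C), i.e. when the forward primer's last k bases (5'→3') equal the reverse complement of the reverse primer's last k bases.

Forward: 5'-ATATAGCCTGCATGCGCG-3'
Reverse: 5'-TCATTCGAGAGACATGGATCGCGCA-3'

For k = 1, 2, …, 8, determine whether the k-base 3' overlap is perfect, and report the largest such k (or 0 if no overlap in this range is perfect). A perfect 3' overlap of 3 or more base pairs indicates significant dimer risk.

Longest perfect overlap: 6 complementary base pairs; significant dimer risk (threshold 3).

Last 8 bases (5'→3') — forward …CATGCGCG, reverse …ATCGCGCA.
Reverse complement of the reverse primer's last 8 bases: TGCGCGAT; its first k bases are the reverse complement of the reverse primer's last k bases, so a perfect k-base overlap needs the forward primer's last k bases to equal them.
Comparing (forward last k vs required): k=1: G vs T ✗; k=2: CG vs TG ✗; k=3: GCG vs TGC ✗; k=4: CGCG vs TGCG ✗; k=5: GCGCG vs TGCGC ✗; k=6: TGCGCG vs TGCGCG ✓; k=7: ATGCGCG vs TGCGCGA ✗; k=8: CATGCGCG vs TGCGCGAT ✗.
Only k = 6 is perfect, so the longest perfect 3' overlap is 6.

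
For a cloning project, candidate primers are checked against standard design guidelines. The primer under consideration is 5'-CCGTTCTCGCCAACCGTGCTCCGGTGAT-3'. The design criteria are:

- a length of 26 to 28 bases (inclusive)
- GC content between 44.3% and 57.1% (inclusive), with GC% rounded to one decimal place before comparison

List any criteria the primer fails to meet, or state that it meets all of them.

Fails: GC content.

Base counts: A=3, T=7, G=7, C=11 (length 28).
length: length 28 ✓
GC content: GC 18/28 = 64.3%, outside 44.3–57.1% ✗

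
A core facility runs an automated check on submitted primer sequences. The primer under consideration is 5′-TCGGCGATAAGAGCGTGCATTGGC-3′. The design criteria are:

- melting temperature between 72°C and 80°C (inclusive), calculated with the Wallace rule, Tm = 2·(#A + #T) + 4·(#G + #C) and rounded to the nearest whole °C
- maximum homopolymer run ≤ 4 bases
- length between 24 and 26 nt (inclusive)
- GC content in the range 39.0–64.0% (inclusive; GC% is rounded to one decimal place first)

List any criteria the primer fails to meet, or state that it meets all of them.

Meets all criteria.

Base counts: A=5, T=5, G=9, C=5 (length 24).
Tm: Tm = 2·10 + 4·14 = 76°C ✓
homopolymer run: longest run = 2 ✓
length: length 24 ✓
GC content: GC 14/24 = 58.3% ✓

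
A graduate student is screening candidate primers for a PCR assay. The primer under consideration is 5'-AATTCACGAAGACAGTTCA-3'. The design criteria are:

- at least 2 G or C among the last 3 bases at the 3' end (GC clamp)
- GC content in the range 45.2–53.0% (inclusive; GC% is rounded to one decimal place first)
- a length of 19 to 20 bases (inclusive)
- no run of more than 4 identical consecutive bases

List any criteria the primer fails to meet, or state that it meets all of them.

Fails: GC clamp, GC content.

Base counts: A=8, T=4, G=3, C=4 (length 19).
GC clamp: 3' end TCA has 1 G/C, need ≥2 ✗
GC content: GC 7/19 = 36.8%, outside 45.2–53.0% ✗
length: length 19 ✓
homopolymer run: longest run = 2 ✓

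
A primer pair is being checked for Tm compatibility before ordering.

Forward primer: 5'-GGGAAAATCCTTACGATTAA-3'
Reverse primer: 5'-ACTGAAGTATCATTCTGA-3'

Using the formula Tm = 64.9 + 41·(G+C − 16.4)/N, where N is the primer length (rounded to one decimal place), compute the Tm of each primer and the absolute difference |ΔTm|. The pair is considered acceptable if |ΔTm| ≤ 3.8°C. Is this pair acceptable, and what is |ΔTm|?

|ΔTm| = 4.4°C; the pair is not acceptable.

Forward: G+C = 7, N = 20 → Tm = 64.9 + 41·(7 − 16.4)/20 = 45.6°C.
Reverse: G+C = 6, N = 18 → Tm = 64.9 + 41·(6 − 16.4)/18 = 41.2°C.
|ΔTm| = |45.6 − 41.2| = 4.4°C, > 3.8°C.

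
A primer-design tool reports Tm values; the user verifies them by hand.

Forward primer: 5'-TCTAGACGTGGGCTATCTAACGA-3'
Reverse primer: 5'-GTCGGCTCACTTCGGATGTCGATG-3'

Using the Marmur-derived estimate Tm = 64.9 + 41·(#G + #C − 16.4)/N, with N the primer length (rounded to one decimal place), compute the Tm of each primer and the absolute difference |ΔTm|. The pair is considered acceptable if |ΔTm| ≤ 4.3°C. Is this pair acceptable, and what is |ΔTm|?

|ΔTm| = 5.5°C; the pair is not acceptable.

Forward: G+C = 11, N = 23 → Tm = 64.9 + 41·(11 − 16.4)/23 = 55.3°C.
Reverse: G+C = 14, N = 24 → Tm = 64.9 + 41·(14 − 16.4)/24 = 60.8°C.
|ΔTm| = |55.3 − 60.8| = 5.5°C, > 4.3°C.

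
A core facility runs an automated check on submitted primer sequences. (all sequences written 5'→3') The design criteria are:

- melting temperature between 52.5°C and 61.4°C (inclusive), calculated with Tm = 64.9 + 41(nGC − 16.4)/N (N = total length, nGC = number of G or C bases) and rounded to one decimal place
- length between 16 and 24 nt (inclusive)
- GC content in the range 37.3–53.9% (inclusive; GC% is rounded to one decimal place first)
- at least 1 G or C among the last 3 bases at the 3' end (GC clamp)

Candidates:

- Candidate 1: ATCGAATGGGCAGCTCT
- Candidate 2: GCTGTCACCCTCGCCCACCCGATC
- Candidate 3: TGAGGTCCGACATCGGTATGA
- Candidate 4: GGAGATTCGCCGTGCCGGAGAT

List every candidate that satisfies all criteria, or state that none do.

Candidate 3 only.

Candidate 1 (17 nt, A=4 T=4 G=5 C=4): Tm = 64.9 + 41·(9 − 16.4)/17 = 47.1°C, outside 52.5–61.4°C ✗; length 17 ✓; GC 9/17 = 52.9% ✓; 3' end TCT has 1 G/C ✓ — fails.
Candidate 2 (24 nt, A=3 T=4 G=4 C=13): Tm = 64.9 + 41·(17 − 16.4)/24 = 65.9°C, outside 52.5–61.4°C ✗; length 24 ✓; GC 17/24 = 70.8%, outside 37.3–53.9% ✗; 3' end ATC has 1 G/C ✓ — fails.
Candidate 3 (21 nt, A=5 T=5 G=7 C=4): Tm = 64.9 + 41·(11 − 16.4)/21 = 54.4°C ✓; length 21 ✓; GC 11/21 = 52.4% ✓; 3' end TGA has 1 G/C ✓ — passes.
Candidate 4 (22 nt, A=4 T=4 G=9 C=5): Tm = 64.9 + 41·(14 − 16.4)/22 = 60.4°C ✓; length 22 ✓; GC 14/22 = 63.6%, outside 37.3–53.9% ✗; 3' end GAT has 1 G/C ✓ — fails.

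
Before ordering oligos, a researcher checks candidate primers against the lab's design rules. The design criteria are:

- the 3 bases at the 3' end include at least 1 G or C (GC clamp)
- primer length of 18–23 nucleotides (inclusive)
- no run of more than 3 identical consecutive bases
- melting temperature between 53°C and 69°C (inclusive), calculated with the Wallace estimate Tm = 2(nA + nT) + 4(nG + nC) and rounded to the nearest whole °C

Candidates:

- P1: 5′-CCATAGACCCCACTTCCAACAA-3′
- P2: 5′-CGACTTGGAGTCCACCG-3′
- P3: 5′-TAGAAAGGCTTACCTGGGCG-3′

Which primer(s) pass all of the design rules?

P1 (22 nt, A=8 T=3 G=1 C=10): 3' end CAA has 1 G/C ✓; length 22 ✓; longest run = 4, exceeds 3 ✗; Tm = 2·11 + 4·11 = 66°C ✓ — fails.
P2 (17 nt, A=3 T=3 G=5 C=6): 3' end CCG has 3 G/C ✓; length 17, outside 18–23 ✗; longest run = 2 ✓; Tm = 2·6 + 4·11 = 56°C ✓ — fails.
P3 (20 nt, A=5 T=4 G=7 C=4): 3' end GCG has 3 G/C ✓; length 20 ✓; longest run = 3 ✓; Tm = 2·9 + 4·11 = 62°C ✓ — passes.

P3 only.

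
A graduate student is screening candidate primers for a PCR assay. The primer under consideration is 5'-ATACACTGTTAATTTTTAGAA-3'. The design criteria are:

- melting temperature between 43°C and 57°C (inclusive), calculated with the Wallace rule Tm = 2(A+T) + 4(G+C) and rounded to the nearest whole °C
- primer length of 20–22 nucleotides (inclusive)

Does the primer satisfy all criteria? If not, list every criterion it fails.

Base counts: A=8, T=9, G=2, C=2 (length 21).
Tm: Tm = 2·17 + 4·4 = 50°C ✓
length: length 21 ✓

Meets all criteria.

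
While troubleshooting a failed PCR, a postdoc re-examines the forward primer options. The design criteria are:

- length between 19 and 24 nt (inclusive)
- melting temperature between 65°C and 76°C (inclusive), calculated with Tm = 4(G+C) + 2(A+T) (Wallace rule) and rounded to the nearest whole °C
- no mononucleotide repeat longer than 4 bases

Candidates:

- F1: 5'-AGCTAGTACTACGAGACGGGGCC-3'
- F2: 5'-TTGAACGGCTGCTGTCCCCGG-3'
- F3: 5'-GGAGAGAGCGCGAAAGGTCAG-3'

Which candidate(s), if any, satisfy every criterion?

F1, F2 and F3.

F1 (23 nt, A=6 T=3 G=8 C=6): length 23 ✓; Tm = 2·9 + 4·14 = 74°C ✓; longest run = 4 ✓ — passes.
F2 (21 nt, A=2 T=5 G=7 C=7): length 21 ✓; Tm = 2·7 + 4·14 = 70°C ✓; longest run = 4 ✓ — passes.
F3 (21 nt, A=7 T=1 G=10 C=3): length 21 ✓; Tm = 2·8 + 4·13 = 68°C ✓; longest run = 3 ✓ — passes.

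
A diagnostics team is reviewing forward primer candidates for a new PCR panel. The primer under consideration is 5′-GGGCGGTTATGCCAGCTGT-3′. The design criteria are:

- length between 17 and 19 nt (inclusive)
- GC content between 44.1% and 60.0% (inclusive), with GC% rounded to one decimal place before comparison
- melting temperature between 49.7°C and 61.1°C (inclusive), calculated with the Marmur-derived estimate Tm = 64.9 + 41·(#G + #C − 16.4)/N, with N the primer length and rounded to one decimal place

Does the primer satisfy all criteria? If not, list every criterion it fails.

Base counts: A=2, T=5, G=8, C=4 (length 19).
length: length 19 ✓
GC content: GC 12/19 = 63.2%, outside 44.1–60.0% ✗
Tm: Tm = 64.9 + 41·(12 − 16.4)/19 = 55.4°C ✓

Fails: GC content.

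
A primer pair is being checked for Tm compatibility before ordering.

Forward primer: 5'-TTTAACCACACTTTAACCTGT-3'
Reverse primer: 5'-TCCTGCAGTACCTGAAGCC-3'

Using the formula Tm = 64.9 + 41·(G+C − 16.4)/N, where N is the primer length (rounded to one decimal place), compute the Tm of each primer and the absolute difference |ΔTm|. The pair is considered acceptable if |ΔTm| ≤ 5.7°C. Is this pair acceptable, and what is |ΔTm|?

|ΔTm| = 6.7°C; the pair is not acceptable.

Forward: G+C = 7, N = 21 → Tm = 64.9 + 41·(7 − 16.4)/21 = 46.5°C.
Reverse: G+C = 11, N = 19 → Tm = 64.9 + 41·(11 − 16.4)/19 = 53.2°C.
|ΔTm| = |46.5 − 53.2| = 6.7°C, > 5.7°C.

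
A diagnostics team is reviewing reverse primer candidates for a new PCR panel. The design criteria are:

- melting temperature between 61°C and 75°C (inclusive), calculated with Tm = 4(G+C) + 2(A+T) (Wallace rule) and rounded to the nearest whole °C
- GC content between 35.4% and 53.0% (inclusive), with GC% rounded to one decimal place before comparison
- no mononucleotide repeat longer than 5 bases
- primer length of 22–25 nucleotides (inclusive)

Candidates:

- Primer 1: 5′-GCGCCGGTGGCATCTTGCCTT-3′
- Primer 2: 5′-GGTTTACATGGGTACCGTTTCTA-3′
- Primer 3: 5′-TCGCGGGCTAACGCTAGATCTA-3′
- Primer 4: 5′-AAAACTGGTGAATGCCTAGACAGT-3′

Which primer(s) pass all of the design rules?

Primer 1 (21 nt, A=1 T=6 G=7 C=7): Tm = 2·7 + 4·14 = 70°C ✓; GC 14/21 = 66.7%, outside 35.4–53.0% ✗; longest run = 2 ✓; length 21, outside 22–25 ✗ — fails.
Primer 2 (23 nt, A=4 T=9 G=6 C=4): Tm = 2·13 + 4·10 = 66°C ✓; GC 10/23 = 43.5% ✓; longest run = 3 ✓; length 23 ✓ — passes.
Primer 3 (22 nt, A=5 T=5 G=6 C=6): Tm = 2·10 + 4·12 = 68°C ✓; GC 12/22 = 54.5%, outside 35.4–53.0% ✗; longest run = 3 ✓; length 22 ✓ — fails.
Primer 4 (24 nt, A=9 T=5 G=6 C=4): Tm = 2·14 + 4·10 = 68°C ✓; GC 10/24 = 41.7% ✓; longest run = 4 ✓; length 24 ✓ — passes.

Primer 2 and Primer 4.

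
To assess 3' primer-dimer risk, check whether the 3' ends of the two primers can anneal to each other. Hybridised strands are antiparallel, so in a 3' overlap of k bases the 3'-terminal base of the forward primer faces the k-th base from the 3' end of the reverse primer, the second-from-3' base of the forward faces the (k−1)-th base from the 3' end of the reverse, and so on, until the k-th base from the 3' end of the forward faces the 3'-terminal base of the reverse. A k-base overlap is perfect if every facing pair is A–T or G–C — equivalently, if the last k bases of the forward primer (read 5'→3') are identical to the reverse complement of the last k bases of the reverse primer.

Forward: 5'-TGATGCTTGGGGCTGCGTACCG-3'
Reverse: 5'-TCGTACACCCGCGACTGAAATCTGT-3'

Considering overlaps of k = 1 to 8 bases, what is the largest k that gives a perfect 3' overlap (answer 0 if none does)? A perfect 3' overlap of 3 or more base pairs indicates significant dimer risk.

Longest perfect overlap: 0 complementary base pairs; below the dimer-risk threshold (threshold 3).

Last 8 bases (5'→3') — forward …GCGTACCG, reverse …AAATCTGT.
Reverse complement of the reverse primer's last 8 bases: ACAGATTT; its first k bases are the reverse complement of the reverse primer's last k bases, so a perfect k-base overlap needs the forward primer's last k bases to equal them.
Comparing (forward last k vs required): k=1: G vs A ✗; k=2: CG vs AC ✗; k=3: CCG vs ACA ✗; k=4: ACCG vs ACAG ✗; k=5: TACCG vs ACAGA ✗; k=6: GTACCG vs ACAGAT ✗; k=7: CGTACCG vs ACAGATT ✗; k=8: GCGTACCG vs ACAGATTT ✗.
No overlap length from 1 to 8 is perfect, so the longest perfect 3' overlap is 0.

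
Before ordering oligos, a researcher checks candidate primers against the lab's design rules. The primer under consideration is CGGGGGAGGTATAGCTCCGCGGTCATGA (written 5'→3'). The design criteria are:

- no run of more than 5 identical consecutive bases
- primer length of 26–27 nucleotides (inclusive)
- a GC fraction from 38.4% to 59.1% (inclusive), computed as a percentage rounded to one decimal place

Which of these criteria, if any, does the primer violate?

Base counts: A=5, T=5, G=12, C=6 (length 28).
homopolymer run: longest run = 5 ✓
length: length 28, outside 26–27 ✗
GC content: GC 18/28 = 64.3%, outside 38.4–59.1% ✗

Fails: length, GC content.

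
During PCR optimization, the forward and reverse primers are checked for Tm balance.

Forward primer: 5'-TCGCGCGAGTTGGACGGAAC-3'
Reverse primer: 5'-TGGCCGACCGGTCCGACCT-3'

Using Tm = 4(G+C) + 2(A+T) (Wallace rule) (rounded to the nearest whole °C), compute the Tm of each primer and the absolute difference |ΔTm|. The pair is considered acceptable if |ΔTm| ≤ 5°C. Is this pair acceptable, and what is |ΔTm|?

Forward: A=4 T=3 G=8 C=5 → Tm = 2·7 + 4·13 = 66°C.
Reverse: A=2 T=3 G=6 C=8 → Tm = 2·5 + 4·14 = 66°C.
|ΔTm| = |66 − 66| = 0°C, ≤ 5°C.

|ΔTm| = 0°C; the pair is acceptable.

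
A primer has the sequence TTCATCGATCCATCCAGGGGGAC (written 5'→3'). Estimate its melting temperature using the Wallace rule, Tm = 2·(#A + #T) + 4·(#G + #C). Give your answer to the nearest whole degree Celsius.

Base counts: A=5, T=5, G=6, C=7 (length 23).
Tm = 2·(5+5) + 4·(6+7) = 2·10 + 4·13 = 20 + 52 = 72°C.

72°C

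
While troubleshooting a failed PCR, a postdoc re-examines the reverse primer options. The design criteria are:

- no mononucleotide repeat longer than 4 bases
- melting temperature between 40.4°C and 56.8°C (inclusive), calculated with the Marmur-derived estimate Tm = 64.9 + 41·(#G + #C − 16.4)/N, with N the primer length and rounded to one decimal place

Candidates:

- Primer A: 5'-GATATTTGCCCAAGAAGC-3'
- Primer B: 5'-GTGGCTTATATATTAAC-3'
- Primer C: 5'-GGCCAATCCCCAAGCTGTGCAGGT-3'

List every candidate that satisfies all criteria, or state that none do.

Primer A (18 nt, A=6 T=4 G=4 C=4): longest run = 3 ✓; Tm = 64.9 + 41·(8 − 16.4)/18 = 45.8°C ✓ — passes.
Primer B (17 nt, A=5 T=7 G=3 C=2): longest run = 2 ✓; Tm = 64.9 + 41·(5 − 16.4)/17 = 37.4°C, outside 40.4–56.8°C ✗ — fails.
Primer C (24 nt, A=5 T=4 G=7 C=8): longest run = 4 ✓; Tm = 64.9 + 41·(15 − 16.4)/24 = 62.5°C, outside 40.4–56.8°C ✗ — fails.

Primer A only.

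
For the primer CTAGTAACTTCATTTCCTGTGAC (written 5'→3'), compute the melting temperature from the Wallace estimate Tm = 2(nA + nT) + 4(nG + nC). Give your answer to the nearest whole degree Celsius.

Base counts: A=5, T=9, G=3, C=6 (length 23).
Tm = 2·(5+9) + 4·(3+6) = 2·14 + 4·9 = 28 + 36 = 64°C.

64°C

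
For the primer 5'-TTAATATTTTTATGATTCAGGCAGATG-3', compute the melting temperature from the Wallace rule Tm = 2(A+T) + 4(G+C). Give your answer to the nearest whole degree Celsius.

68°C

Base counts: A=8, T=12, G=5, C=2 (length 27).
Tm = 2·(8+12) + 4·(5+2) = 2·20 + 4·7 = 40 + 28 = 68°C.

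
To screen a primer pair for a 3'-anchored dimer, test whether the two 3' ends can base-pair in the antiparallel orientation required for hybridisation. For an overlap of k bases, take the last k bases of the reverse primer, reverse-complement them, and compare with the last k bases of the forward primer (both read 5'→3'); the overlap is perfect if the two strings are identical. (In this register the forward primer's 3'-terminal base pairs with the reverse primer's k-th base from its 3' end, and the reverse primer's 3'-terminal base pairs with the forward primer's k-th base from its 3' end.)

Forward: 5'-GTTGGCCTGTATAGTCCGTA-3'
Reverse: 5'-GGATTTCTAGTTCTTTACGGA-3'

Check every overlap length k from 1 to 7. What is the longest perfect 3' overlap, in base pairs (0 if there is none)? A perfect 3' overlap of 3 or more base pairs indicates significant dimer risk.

Longest perfect overlap: 6 complementary base pairs; significant dimer risk (threshold 3).

Last 7 bases (5'→3') — forward …GTCCGTA, reverse …TTACGGA.
Reverse complement of the reverse primer's last 7 bases: TCCGTAA; its first k bases are the reverse complement of the reverse primer's last k bases, so a perfect k-base overlap needs the forward primer's last k bases to equal them.
Comparing (forward last k vs required): k=1: A vs T ✗; k=2: TA vs TC ✗; k=3: GTA vs TCC ✗; k=4: CGTA vs TCCG ✗; k=5: CCGTA vs TCCGT ✗; k=6: TCCGTA vs TCCGTA ✓; k=7: GTCCGTA vs TCCGTAA ✗.
Only k = 6 is perfect, so the longest perfect 3' overlap is 6.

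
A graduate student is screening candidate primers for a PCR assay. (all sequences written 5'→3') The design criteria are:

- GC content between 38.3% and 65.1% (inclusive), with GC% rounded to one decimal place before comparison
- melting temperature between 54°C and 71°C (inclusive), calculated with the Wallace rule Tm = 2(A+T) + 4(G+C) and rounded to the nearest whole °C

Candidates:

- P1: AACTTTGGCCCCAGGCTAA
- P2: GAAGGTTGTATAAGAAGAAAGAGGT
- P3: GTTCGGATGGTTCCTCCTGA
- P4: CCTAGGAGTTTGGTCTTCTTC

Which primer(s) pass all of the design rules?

P1, P3 and P4.

P1 (19 nt, A=5 T=4 G=4 C=6): GC 10/19 = 52.6% ✓; Tm = 2·9 + 4·10 = 58°C ✓ — passes.
P2 (25 nt, A=11 T=5 G=9 C=0): GC 9/25 = 36.0%, outside 38.3–65.1% ✗; Tm = 2·16 + 4·9 = 68°C ✓ — fails.
P3 (20 nt, A=2 T=7 G=6 C=5): GC 11/20 = 55.0% ✓; Tm = 2·9 + 4·11 = 62°C ✓ — passes.
P4 (21 nt, A=2 T=9 G=5 C=5): GC 10/21 = 47.6% ✓; Tm = 2·11 + 4·10 = 62°C ✓ — passes.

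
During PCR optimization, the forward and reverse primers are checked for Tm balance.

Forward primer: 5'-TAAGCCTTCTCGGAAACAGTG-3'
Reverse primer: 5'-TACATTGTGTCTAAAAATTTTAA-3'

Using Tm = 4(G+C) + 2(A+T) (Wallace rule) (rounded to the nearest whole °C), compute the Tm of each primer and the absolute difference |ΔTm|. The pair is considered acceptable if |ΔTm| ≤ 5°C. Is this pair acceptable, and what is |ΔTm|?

Forward: A=6 T=5 G=5 C=5 → Tm = 2·11 + 4·10 = 62°C.
Reverse: A=9 T=10 G=2 C=2 → Tm = 2·19 + 4·4 = 54°C.
|ΔTm| = |62 − 54| = 8°C, > 5°C.

|ΔTm| = 8°C; the pair is not acceptable.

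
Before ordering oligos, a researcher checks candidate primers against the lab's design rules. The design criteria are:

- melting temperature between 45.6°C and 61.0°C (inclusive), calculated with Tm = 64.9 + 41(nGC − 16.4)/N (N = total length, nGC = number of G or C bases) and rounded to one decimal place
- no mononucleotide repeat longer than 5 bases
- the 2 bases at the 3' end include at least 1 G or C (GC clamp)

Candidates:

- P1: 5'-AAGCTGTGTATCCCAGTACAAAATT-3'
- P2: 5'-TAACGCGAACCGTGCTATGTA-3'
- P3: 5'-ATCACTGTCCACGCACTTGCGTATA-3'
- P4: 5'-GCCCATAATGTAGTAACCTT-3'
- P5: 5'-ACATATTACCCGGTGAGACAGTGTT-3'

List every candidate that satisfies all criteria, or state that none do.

None of the candidates satisfy all criteria.

P1 (25 nt, A=9 T=7 G=4 C=5): Tm = 64.9 + 41·(9 − 16.4)/25 = 52.8°C ✓; longest run = 4 ✓; 3' end TT has 0 G/C, need ≥1 ✗ — fails.
P2 (21 nt, A=6 T=5 G=5 C=5): Tm = 64.9 + 41·(10 − 16.4)/21 = 52.4°C ✓; longest run = 2 ✓; 3' end TA has 0 G/C, need ≥1 ✗ — fails.
P3 (25 nt, A=6 T=7 G=4 C=8): Tm = 64.9 + 41·(12 − 16.4)/25 = 57.7°C ✓; longest run = 2 ✓; 3' end TA has 0 G/C, need ≥1 ✗ — fails.
P4 (20 nt, A=6 T=6 G=3 C=5): Tm = 64.9 + 41·(8 − 16.4)/20 = 47.7°C ✓; longest run = 3 ✓; 3' end TT has 0 G/C, need ≥1 ✗ — fails.
P5 (25 nt, A=7 T=7 G=6 C=5): Tm = 64.9 + 41·(11 − 16.4)/25 = 56.0°C ✓; longest run = 3 ✓; 3' end TT has 0 G/C, need ≥1 ✗ — fails.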